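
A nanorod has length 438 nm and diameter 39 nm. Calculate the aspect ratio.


Aspect ratio AR = length / diameter
AR = 438 / 39
AR = 11.23

11.23


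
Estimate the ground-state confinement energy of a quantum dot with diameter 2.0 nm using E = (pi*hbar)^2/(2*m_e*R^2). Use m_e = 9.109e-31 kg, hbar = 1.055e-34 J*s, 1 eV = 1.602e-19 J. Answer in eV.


Radius R = 2.0/2 = 1 nm = 1e-09 m
E = (pi * 1.055e-34)^2 / (2 * 9.109e-31 * (1e-09)^2)
E(J) = 6.02981e-20
E = E(J) / 1.602e-19 = 0.3764 eV

0.3764


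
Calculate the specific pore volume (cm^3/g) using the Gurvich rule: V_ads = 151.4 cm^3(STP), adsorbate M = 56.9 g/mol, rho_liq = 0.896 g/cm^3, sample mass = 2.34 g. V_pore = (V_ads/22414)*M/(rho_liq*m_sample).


Moles adsorbed n = V_ads / 22414 = 151.4 / 22414 = 6.754707e-03 mol
Liquid volume V_liq = n * M / rho_liq = 6.754707e-03 * 56.9 / 0.896 = 0.42895 cm^3
Specific pore volume V_pore = V_liq / m_sample = 0.42895 / 2.34
V_pore = 0.1833 cm^3/g

0.1833


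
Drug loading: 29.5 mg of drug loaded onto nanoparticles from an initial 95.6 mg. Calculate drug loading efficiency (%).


Drug loading efficiency = (drug loaded / drug initial) * 100
DLE = 29.5 / 95.6 * 100
DLE = 0.3086 * 100
DLE = 30.86%

30.86


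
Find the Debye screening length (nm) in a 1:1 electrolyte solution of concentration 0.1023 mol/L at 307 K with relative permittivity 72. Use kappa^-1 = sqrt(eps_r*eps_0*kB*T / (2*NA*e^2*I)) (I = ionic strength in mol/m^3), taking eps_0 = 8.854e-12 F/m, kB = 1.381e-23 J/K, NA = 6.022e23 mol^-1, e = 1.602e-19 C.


Ionic strength I = 0.1023 * 1^2 * 1000 = 102.3 mol/m^3
kappa^-1 = sqrt(72 * 8.854e-12 * 1.381e-23 * 307 / (2 * 6.022e23 * (1.602e-19)^2 * 102.3))
kappa^-1 = 0.925 nm

0.925


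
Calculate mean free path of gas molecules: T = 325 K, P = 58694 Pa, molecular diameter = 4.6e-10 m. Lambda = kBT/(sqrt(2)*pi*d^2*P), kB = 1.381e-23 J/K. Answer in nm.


Mean free path: lambda = kB*T / (sqrt(2) * pi * d^2 * P)
lambda = 1.381e-23 * 325 / (sqrt(2) * pi * (4.6e-10)^2 * 58694)
lambda = 8.13397e-08 m
lambda = 81.34 nm

81.34


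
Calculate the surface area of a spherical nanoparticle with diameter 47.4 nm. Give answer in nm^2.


Radius r = 47.4/2 = 23.7 nm
Surface area SA = 4 * pi * r^2
SA = 4 * pi * (23.7)^2
SA = 7058.4 nm^2

7058.4


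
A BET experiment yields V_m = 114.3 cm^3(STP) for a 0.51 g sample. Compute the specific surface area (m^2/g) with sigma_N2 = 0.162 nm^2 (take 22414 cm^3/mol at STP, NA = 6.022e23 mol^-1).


Number of moles in monolayer = V_m / 22414 = 114.3 / 22414 = 0.00509949
Number of molecules = moles * NA = 0.00509949 * 6.022e23
SA = molecules * sigma / mass
SA = (114.3 / 22414) * 6.022e23 * 0.162e-18 / 0.51
SA = 975.5 m^2/g

975.5


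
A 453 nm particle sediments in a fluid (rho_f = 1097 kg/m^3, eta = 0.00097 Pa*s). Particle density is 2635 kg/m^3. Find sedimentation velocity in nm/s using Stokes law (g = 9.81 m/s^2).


Radius R = 453/2 nm = 2.265e-07 m
Density difference = 2635 - 1097 = 1538 kg/m^3
v = 2 * R^2 * (rho_p - rho_f) * g / (9 * eta)
v = 2 * (2.265e-07)^2 * 1538 * 9.81 / (9 * 0.00097)
v = 1.77328e-07 m/s = 177.3281 nm/s

177.3281


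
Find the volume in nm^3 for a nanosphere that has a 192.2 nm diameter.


Radius r = 192.2/2 = 96.1 nm
Volume V = (4/3) * pi * r^3
V = (4/3) * pi * (96.1)^3
V = 3717566.73 nm^3

3717566.73


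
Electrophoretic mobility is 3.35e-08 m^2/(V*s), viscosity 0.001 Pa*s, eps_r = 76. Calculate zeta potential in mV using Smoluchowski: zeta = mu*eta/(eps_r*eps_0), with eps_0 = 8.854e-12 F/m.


Smoluchowski equation: zeta = mu * eta / (eps_r * eps_0)
zeta = 3.35e-08 * 0.001 / (76 * 8.854e-12)
zeta = 0.049784 V = 49.78 mV

49.78


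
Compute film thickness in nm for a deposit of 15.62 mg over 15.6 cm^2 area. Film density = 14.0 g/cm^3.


Convert: m = 15.62 mg = 1.5620e-05 kg, A = 15.6 cm^2 = 1.5600e-03 m^2, rho = 14.0 g/cm^3 = 14000 kg/m^3
t = m / (A * rho)
t = 1.5620e-05 / (1.5600e-03 * 14000)
t = 7.1520e-07 m = 715.2 nm

715.2


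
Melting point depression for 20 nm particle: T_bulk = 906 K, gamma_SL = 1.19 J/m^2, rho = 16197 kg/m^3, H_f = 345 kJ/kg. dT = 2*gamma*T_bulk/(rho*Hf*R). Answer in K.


Radius R = 20/2 = 10 nm = 1e-08 m
Convert H_f = 345 kJ/kg = 345000 J/kg
dT = 2 * gamma_SL * T_bulk / (rho * H_f * R)
dT = 2 * 1.19 * 906 / (16197 * 345000 * 1e-08)
dT = 38.6 K

38.6


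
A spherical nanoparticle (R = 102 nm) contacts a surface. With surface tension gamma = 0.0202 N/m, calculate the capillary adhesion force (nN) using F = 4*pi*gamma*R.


Convert radius: R = 102 nm = 1.02e-07 m
F = 4 * pi * gamma * R
F = 4 * pi * 0.0202 * 1.02e-07
F = 2.58918e-08 N = 25.8918 nN

25.8918


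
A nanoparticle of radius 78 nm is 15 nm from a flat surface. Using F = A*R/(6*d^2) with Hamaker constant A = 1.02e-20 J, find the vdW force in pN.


Convert to SI: R = 78 nm = 7.8e-08 m, d = 15 nm = 1.5e-08 m
F = A * R / (6 * d^2)
F = 1.02e-20 * 7.8e-08 / (6 * (1.5e-08)^2)
F = 5.89333e-13 N = 0.589 pN

0.589


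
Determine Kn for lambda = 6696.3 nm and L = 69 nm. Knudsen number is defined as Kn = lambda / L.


Knudsen number Kn = lambda / L
Kn = 6696.3 / 69
Kn = 97.0478

97.0478


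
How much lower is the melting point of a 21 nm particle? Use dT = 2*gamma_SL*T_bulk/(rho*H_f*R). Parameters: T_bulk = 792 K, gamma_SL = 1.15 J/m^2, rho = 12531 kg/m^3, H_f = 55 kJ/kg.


Radius R = 21/2 = 10.5 nm = 1.05e-08 m
Convert H_f = 55 kJ/kg = 55000 J/kg
dT = 2 * gamma_SL * T_bulk / (rho * H_f * R)
dT = 2 * 1.15 * 792 / (12531 * 55000 * 1.05e-08)
dT = 251.7 K

251.7


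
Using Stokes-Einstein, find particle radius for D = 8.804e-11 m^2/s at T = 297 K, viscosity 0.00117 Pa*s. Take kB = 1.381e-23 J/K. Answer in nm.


Stokes-Einstein: R = kB*T / (6*pi*eta*D)
R = 1.381e-23 * 297 / (6 * pi * 0.00117 * 8.804e-11)
R = 2.11243e-09 m = 2.11 nm

2.11


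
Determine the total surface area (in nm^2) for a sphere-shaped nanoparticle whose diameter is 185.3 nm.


Radius r = 185.3/2 = 92.65 nm
Surface area SA = 4 * pi * r^2
SA = 4 * pi * (92.65)^2
SA = 107870.01 nm^2

107870.01


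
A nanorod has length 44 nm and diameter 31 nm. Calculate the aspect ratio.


Aspect ratio AR = length / diameter
AR = 44 / 31
AR = 1.42

1.42


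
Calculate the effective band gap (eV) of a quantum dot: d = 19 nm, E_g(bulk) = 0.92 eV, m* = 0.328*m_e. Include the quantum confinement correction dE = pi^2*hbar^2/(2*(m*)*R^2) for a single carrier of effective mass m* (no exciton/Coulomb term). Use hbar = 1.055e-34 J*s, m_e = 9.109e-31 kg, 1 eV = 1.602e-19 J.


Radius R = 19/2 nm = 9.5e-09 m
Confinement energy dE = pi^2 * hbar^2 / (2 * m_eff * m_e * R^2)
dE = pi^2 * (1.055e-34)^2 / (2 * 0.328 * 9.109e-31 * (9.5e-09)^2) J, divided by 1.602e-19 J/eV
dE = 0.0127 eV
Total band gap = E_g(bulk) + dE = 0.92 + 0.0127 = 0.9327 eV

0.9327


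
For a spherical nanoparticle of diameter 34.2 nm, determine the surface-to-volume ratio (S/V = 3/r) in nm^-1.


Radius r = 34.2/2 = 17.1 nm
S/V = 3 / r = 3 / 17.1
S/V = 0.1754 nm^-1

0.1754


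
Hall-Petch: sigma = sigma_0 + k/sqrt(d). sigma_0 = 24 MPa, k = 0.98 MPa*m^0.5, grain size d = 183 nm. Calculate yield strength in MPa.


d = 183 nm = 1.83e-07 m
sqrt(d) = 0.000427785
Hall-Petch contribution = k / sqrt(d) = 0.98 / 0.000427785 = 2290.9 MPa
sigma = sigma_0 + k/sqrt(d) = 24 + 2290.9 = 2314.9 MPa

2314.9


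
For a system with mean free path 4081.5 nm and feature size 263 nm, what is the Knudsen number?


Knudsen number Kn = lambda / L
Kn = 4081.5 / 263
Kn = 15.519

15.519


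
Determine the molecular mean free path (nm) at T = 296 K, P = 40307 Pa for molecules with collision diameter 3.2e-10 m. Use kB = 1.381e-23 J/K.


Mean free path: lambda = kB*T / (sqrt(2) * pi * d^2 * P)
lambda = 1.381e-23 * 296 / (sqrt(2) * pi * (3.2e-10)^2 * 40307)
lambda = 2.22915e-07 m
lambda = 222.92 nm

222.92


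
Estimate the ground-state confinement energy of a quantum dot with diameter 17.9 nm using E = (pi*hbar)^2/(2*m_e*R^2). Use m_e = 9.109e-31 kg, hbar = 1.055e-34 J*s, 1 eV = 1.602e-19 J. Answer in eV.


Radius R = 17.9/2 = 8.95 nm = 8.95e-09 m
E = (pi * 1.055e-34)^2 / (2 * 9.109e-31 * (8.95e-09)^2)
E(J) = 7.52762e-22
E = E(J) / 1.602e-19 = 0.0047 eV

0.0047


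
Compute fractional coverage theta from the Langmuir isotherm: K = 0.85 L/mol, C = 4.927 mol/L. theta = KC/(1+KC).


Langmuir isotherm: theta = K*C / (1 + K*C)
K*C = 0.85 * 4.927 = 4.18795
theta = 4.18795 / (1 + 4.18795) = 4.18795 / 5.18795
theta = 0.8072

0.8072


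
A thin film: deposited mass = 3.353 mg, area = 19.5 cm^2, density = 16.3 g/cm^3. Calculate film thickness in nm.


Convert: m = 3.353 mg = 3.3530e-06 kg, A = 19.5 cm^2 = 1.9500e-03 m^2, rho = 16.3 g/cm^3 = 16300 kg/m^3
t = m / (A * rho)
t = 3.3530e-06 / (1.9500e-03 * 16300)
t = 1.0549e-07 m = 105.5 nm

105.5


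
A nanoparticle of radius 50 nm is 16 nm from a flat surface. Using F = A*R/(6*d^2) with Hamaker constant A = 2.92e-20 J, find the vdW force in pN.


Convert to SI: R = 50 nm = 5e-08 m, d = 16 nm = 1.6e-08 m
F = A * R / (6 * d^2)
F = 2.92e-20 * 5e-08 / (6 * (1.6e-08)^2)
F = 9.50521e-13 N = 0.951 pN

0.951


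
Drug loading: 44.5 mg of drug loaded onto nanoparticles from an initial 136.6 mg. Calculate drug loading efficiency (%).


Drug loading efficiency = (drug loaded / drug initial) * 100
DLE = 44.5 / 136.6 * 100
DLE = 0.3258 * 100
DLE = 32.58%

32.58


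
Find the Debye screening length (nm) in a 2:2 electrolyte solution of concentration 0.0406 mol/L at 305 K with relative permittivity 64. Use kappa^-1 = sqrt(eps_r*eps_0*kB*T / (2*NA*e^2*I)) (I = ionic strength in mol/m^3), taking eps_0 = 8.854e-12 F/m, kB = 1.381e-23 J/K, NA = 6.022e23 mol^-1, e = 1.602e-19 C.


Ionic strength I = 0.0406 * 2^2 * 1000 = 162.4 mol/m^3
kappa^-1 = sqrt(64 * 8.854e-12 * 1.381e-23 * 305 / (2 * 6.022e23 * (1.602e-19)^2 * 162.4))
kappa^-1 = 0.69 nm

0.69


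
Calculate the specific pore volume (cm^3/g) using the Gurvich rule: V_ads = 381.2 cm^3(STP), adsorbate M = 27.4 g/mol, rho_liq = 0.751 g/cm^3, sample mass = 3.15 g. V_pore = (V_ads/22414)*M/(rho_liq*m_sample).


Moles adsorbed n = V_ads / 22414 = 381.2 / 22414 = 1.700723e-02 mol
Liquid volume V_liq = n * M / rho_liq = 1.700723e-02 * 27.4 / 0.751 = 0.62050 cm^3
Specific pore volume V_pore = V_liq / m_sample = 0.62050 / 3.15
V_pore = 0.197 cm^3/g

0.197


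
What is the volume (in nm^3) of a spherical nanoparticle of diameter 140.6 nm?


Radius r = 140.6/2 = 70.3 nm
Volume V = (4/3) * pi * r^3
V = (4/3) * pi * (70.3)^3
V = 1455306.89 nm^3

1455306.89


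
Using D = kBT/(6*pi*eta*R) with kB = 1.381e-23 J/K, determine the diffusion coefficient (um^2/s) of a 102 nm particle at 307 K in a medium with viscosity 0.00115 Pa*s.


Radius R = 102/2 = 51 nm = 5.1e-08 m
D = kB*T / (6*pi*eta*R)
D = 1.381e-23 * 307 / (6 * pi * 0.00115 * 5.1e-08)
D = 3.83498e-12 m^2/s = 3.835 um^2/s

3.835


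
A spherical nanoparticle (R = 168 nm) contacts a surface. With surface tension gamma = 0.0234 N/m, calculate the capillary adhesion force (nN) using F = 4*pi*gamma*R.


Convert radius: R = 168 nm = 1.68e-07 m
F = 4 * pi * gamma * R
F = 4 * pi * 0.0234 * 1.68e-07
F = 4.94009e-08 N = 49.4009 nN

49.4009


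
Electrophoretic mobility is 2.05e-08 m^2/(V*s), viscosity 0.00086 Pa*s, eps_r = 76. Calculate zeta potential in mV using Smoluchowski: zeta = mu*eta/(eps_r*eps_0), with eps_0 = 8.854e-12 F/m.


Smoluchowski equation: zeta = mu * eta / (eps_r * eps_0)
zeta = 2.05e-08 * 0.00086 / (76 * 8.854e-12)
zeta = 0.0262 V = 26.2 mV

26.2


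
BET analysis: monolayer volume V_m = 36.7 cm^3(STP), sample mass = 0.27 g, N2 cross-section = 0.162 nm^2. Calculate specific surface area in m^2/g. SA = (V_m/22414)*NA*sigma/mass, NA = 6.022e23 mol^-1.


Number of moles in monolayer = V_m / 22414 = 36.7 / 22414 = 0.00163737
Number of molecules = moles * NA = 0.00163737 * 6.022e23
SA = molecules * sigma / mass
SA = (36.7 / 22414) * 6.022e23 * 0.162e-18 / 0.27
SA = 591.6 m^2/g

591.6


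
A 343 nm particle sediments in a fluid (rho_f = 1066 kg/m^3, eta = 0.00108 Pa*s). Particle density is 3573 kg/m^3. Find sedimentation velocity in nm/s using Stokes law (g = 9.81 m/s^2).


Radius R = 343/2 nm = 1.715e-07 m
Density difference = 3573 - 1066 = 2507 kg/m^3
v = 2 * R^2 * (rho_p - rho_f) * g / (9 * eta)
v = 2 * (1.715e-07)^2 * 2507 * 9.81 / (9 * 0.00108)
v = 1.48839e-07 m/s = 148.8385 nm/s

148.8385


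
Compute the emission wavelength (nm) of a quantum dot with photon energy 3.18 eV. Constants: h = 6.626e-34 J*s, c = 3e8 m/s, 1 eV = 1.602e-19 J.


Convert energy: E = 3.18 eV = 3.18 * 1.602e-19 = 5.09436e-19 J
lambda = h*c / E = 6.626e-34 * 3e8 / 5.09436e-19
lambda = 3.90196e-07 m = 390.2 nm

390.2


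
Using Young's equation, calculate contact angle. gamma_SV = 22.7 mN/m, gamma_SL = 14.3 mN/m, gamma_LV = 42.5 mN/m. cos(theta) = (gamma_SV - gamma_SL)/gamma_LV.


cos(theta) = (gamma_SV - gamma_SL) / gamma_LV
cos(theta) = (22.7 - 14.3) / 42.5
cos(theta) = 0.197647
theta = arccos(0.197647) = 78.6 degrees

78.6


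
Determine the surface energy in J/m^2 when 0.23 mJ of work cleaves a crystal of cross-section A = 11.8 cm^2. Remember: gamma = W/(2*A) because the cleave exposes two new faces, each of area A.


Convert: A = 11.8 cm^2 = 0.00118 m^2, W = 0.23 mJ = 0.00023 J
Cleaving exposes two faces of area A, so total new surface = 2*A and gamma = W / (2*A)
gamma = 0.00023 / (2 * 0.00118)
gamma = 0.097 J/m^2

0.097


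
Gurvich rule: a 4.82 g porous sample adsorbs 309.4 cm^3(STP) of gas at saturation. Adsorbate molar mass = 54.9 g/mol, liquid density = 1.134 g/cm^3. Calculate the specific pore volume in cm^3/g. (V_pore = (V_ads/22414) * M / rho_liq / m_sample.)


Moles adsorbed n = V_ads / 22414 = 309.4 / 22414 = 1.380387e-02 mol
Liquid volume V_liq = n * M / rho_liq = 1.380387e-02 * 54.9 / 1.134 = 0.66828 cm^3
Specific pore volume V_pore = V_liq / m_sample = 0.66828 / 4.82
V_pore = 0.1386 cm^3/g

0.1386


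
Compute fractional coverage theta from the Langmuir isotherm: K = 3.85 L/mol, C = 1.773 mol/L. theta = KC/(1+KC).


Langmuir isotherm: theta = K*C / (1 + K*C)
K*C = 3.85 * 1.773 = 6.82605
theta = 6.82605 / (1 + 6.82605) = 6.82605 / 7.82605
theta = 0.8722

0.8722


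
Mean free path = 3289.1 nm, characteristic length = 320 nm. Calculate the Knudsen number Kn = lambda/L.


Knudsen number Kn = lambda / L
Kn = 3289.1 / 320
Kn = 10.2784

10.2784


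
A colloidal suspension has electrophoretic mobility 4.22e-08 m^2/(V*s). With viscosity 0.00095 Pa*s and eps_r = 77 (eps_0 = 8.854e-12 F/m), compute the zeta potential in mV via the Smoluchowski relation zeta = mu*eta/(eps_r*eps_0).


Smoluchowski equation: zeta = mu * eta / (eps_r * eps_0)
zeta = 4.22e-08 * 0.00095 / (77 * 8.854e-12)
zeta = 0.058804 V = 58.8 mV

58.8


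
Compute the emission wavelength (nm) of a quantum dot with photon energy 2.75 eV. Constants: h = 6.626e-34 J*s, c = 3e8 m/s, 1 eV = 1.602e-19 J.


Convert energy: E = 2.75 eV = 2.75 * 1.602e-19 = 4.4055e-19 J
lambda = h*c / E = 6.626e-34 * 3e8 / 4.4055e-19
lambda = 4.51209e-07 m = 451.2 nm

451.2


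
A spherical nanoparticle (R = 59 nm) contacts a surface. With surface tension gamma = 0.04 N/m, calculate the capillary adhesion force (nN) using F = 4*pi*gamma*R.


Convert radius: R = 59 nm = 5.9e-08 m
F = 4 * pi * gamma * R
F = 4 * pi * 0.04 * 5.9e-08
F = 2.96566e-08 N = 29.6566 nN

29.6566


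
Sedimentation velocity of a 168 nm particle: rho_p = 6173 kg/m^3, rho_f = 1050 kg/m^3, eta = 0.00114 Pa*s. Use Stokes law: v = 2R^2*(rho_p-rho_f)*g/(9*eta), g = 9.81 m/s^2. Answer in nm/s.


Radius R = 168/2 nm = 8.4e-08 m
Density difference = 6173 - 1050 = 5123 kg/m^3
v = 2 * R^2 * (rho_p - rho_f) * g / (9 * eta)
v = 2 * (8.4e-08)^2 * 5123 * 9.81 / (9 * 0.00114)
v = 6.91249e-08 m/s = 69.1249 nm/s

69.1249


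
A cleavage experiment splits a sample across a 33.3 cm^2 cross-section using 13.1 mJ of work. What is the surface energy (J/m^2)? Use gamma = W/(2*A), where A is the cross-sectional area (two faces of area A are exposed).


Convert: A = 33.3 cm^2 = 0.00333 m^2, W = 13.1 mJ = 0.0131 J
Cleaving exposes two faces of area A, so total new surface = 2*A and gamma = W / (2*A)
gamma = 0.0131 / (2 * 0.00333)
gamma = 1.967 J/m^2

1.967


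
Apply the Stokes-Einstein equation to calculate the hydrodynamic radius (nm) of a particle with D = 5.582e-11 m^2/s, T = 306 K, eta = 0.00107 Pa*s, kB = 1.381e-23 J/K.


Stokes-Einstein: R = kB*T / (6*pi*eta*D)
R = 1.381e-23 * 306 / (6 * pi * 0.00107 * 5.582e-11)
R = 3.75353e-09 m = 3.75 nm

3.75


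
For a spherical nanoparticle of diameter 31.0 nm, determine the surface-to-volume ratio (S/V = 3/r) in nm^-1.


Radius r = 31.0/2 = 15.5 nm
S/V = 3 / r = 3 / 15.5
S/V = 0.1935 nm^-1

0.1935


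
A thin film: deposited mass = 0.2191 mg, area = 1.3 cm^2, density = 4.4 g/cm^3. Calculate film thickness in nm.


Convert: m = 0.2191 mg = 2.1910e-07 kg, A = 1.3 cm^2 = 1.3000e-04 m^2, rho = 4.4 g/cm^3 = 4400 kg/m^3
t = m / (A * rho)
t = 2.1910e-07 / (1.3000e-04 * 4400)
t = 3.8304e-07 m = 383.0 nm

383.0


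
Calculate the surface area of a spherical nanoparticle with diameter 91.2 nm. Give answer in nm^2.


Radius r = 91.2/2 = 45.6 nm
Surface area SA = 4 * pi * r^2
SA = 4 * pi * (45.6)^2
SA = 26130.01 nm^2

26130.01


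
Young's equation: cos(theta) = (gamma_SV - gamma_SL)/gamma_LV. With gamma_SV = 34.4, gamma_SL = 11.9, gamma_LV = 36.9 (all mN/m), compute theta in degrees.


cos(theta) = (gamma_SV - gamma_SL) / gamma_LV
cos(theta) = (34.4 - 11.9) / 36.9
cos(theta) = 0.609756
theta = arccos(0.609756) = 52.43 degrees

52.43


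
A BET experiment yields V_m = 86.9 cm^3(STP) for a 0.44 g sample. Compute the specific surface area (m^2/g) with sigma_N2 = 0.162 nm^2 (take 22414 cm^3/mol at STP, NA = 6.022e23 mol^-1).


Number of moles in monolayer = V_m / 22414 = 86.9 / 22414 = 0.00387704
Number of molecules = moles * NA = 0.00387704 * 6.022e23
SA = molecules * sigma / mass
SA = (86.9 / 22414) * 6.022e23 * 0.162e-18 / 0.44
SA = 859.6 m^2/g

859.6


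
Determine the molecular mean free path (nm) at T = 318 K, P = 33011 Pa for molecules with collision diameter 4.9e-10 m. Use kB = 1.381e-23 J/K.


Mean free path: lambda = kB*T / (sqrt(2) * pi * d^2 * P)
lambda = 1.381e-23 * 318 / (sqrt(2) * pi * (4.9e-10)^2 * 33011)
lambda = 1.24711e-07 m
lambda = 124.71 nm

124.71


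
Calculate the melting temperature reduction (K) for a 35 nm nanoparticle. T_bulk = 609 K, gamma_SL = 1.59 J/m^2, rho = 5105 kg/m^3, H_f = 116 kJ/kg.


Radius R = 35/2 = 17.5 nm = 1.75e-08 m
Convert H_f = 116 kJ/kg = 116000 J/kg
dT = 2 * gamma_SL * T_bulk / (rho * H_f * R)
dT = 2 * 1.59 * 609 / (5105 * 116000 * 1.75e-08)
dT = 186.9 K

186.9


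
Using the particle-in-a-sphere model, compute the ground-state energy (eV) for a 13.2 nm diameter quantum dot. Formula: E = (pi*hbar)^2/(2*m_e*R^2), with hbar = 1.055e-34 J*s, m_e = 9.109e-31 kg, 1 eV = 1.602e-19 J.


Radius R = 13.2/2 = 6.6 nm = 6.6e-09 m
E = (pi * 1.055e-34)^2 / (2 * 9.109e-31 * (6.6e-09)^2)
E(J) = 1.38425e-21
E = E(J) / 1.602e-19 = 0.0086 eV

0.0086


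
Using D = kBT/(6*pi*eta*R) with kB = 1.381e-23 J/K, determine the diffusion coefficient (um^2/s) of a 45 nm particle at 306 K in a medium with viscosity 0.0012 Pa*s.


Radius R = 45/2 = 22.5 nm = 2.25e-08 m
D = kB*T / (6*pi*eta*R)
D = 1.381e-23 * 306 / (6 * pi * 0.0012 * 2.25e-08)
D = 8.30329e-12 m^2/s = 8.303 um^2/s

8.303


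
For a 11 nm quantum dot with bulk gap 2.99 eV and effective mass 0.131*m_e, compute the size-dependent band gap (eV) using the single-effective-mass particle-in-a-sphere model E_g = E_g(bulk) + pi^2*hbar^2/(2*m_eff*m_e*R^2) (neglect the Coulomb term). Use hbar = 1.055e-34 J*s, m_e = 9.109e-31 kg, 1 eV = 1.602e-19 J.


Radius R = 11/2 nm = 5.5e-09 m
Confinement energy dE = pi^2 * hbar^2 / (2 * m_eff * m_e * R^2)
dE = pi^2 * (1.055e-34)^2 / (2 * 0.131 * 9.109e-31 * (5.5e-09)^2) J, divided by 1.602e-19 J/eV
dE = 0.095 eV
Total band gap = E_g(bulk) + dE = 2.99 + 0.095 = 3.085 eV

3.085


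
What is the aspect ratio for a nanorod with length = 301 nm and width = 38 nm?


Aspect ratio AR = length / diameter
AR = 301 / 38
AR = 7.92

7.92


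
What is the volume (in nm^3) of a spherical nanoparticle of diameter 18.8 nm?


Radius r = 18.8/2 = 9.4 nm
Volume V = (4/3) * pi * r^3
V = (4/3) * pi * (9.4)^3
V = 3479.14 nm^3

3479.14


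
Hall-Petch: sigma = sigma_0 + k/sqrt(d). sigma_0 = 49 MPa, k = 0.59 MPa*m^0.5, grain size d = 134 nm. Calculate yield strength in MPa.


d = 134 nm = 1.34e-07 m
sqrt(d) = 0.0003660601
Hall-Petch contribution = k / sqrt(d) = 0.59 / 0.0003660601 = 1611.8 MPa
sigma = sigma_0 + k/sqrt(d) = 49 + 1611.8 = 1660.8 MPa

1660.8


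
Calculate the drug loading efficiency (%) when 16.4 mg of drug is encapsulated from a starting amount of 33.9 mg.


Drug loading efficiency = (drug loaded / drug initial) * 100
DLE = 16.4 / 33.9 * 100
DLE = 0.4838 * 100
DLE = 48.38%

48.38


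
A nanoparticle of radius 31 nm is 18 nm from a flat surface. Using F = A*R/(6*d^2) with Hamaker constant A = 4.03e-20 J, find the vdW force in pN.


Convert to SI: R = 31 nm = 3.1e-08 m, d = 18 nm = 1.8e-08 m
F = A * R / (6 * d^2)
F = 4.03e-20 * 3.1e-08 / (6 * (1.8e-08)^2)
F = 6.42644e-13 N = 0.643 pN

0.643


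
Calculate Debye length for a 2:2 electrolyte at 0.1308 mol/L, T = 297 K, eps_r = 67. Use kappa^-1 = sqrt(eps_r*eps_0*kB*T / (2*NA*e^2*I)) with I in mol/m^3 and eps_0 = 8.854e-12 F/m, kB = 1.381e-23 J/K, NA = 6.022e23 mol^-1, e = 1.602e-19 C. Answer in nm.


Ionic strength I = 0.1308 * 2^2 * 1000 = 523.2 mol/m^3
kappa^-1 = sqrt(67 * 8.854e-12 * 1.381e-23 * 297 / (2 * 6.022e23 * (1.602e-19)^2 * 523.2))
kappa^-1 = 0.388 nm

0.388


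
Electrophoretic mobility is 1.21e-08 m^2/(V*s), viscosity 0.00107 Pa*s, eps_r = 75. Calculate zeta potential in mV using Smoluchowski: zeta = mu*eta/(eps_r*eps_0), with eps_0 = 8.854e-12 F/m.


Smoluchowski equation: zeta = mu * eta / (eps_r * eps_0)
zeta = 1.21e-08 * 0.00107 / (75 * 8.854e-12)
zeta = 0.019497 V = 19.5 mV

19.5


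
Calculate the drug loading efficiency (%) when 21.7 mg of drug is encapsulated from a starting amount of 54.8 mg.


Drug loading efficiency = (drug loaded / drug initial) * 100
DLE = 21.7 / 54.8 * 100
DLE = 0.396 * 100
DLE = 39.6%

39.6


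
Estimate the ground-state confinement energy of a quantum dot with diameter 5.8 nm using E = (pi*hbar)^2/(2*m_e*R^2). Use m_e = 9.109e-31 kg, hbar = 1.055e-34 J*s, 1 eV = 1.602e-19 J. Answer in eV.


Radius R = 5.8/2 = 2.9 nm = 2.9e-09 m
E = (pi * 1.055e-34)^2 / (2 * 9.109e-31 * (2.9e-09)^2)
E(J) = 7.16982e-21
E = E(J) / 1.602e-19 = 0.0448 eV

0.0448


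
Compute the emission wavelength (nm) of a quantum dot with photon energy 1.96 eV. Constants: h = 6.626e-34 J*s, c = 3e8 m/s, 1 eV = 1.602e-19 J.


Convert energy: E = 1.96 eV = 1.96 * 1.602e-19 = 3.13992e-19 J
lambda = h*c / E = 6.626e-34 * 3e8 / 3.13992e-19
lambda = 6.33073e-07 m = 633.1 nm

633.1


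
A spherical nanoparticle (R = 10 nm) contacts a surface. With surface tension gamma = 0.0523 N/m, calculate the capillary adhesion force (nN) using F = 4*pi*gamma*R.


Convert radius: R = 10 nm = 1e-08 m
F = 4 * pi * gamma * R
F = 4 * pi * 0.0523 * 1e-08
F = 6.57221e-09 N = 6.5722 nN

6.5722


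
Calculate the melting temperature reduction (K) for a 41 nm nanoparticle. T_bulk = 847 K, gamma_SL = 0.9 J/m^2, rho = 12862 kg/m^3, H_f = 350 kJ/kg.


Radius R = 41/2 = 20.5 nm = 2.05e-08 m
Convert H_f = 350 kJ/kg = 350000 J/kg
dT = 2 * gamma_SL * T_bulk / (rho * H_f * R)
dT = 2 * 0.9 * 847 / (12862 * 350000 * 2.05e-08)
dT = 16.5 K

16.5


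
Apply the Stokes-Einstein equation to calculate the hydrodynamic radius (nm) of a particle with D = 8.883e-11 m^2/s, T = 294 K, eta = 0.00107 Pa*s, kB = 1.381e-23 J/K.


Stokes-Einstein: R = kB*T / (6*pi*eta*D)
R = 1.381e-23 * 294 / (6 * pi * 0.00107 * 8.883e-11)
R = 2.26619e-09 m = 2.27 nm

2.27


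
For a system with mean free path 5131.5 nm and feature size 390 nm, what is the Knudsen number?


Knudsen number Kn = lambda / L
Kn = 5131.5 / 390
Kn = 13.1577

13.1577


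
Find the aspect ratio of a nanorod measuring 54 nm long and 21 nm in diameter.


Aspect ratio AR = length / diameter
AR = 54 / 21
AR = 2.57

2.57


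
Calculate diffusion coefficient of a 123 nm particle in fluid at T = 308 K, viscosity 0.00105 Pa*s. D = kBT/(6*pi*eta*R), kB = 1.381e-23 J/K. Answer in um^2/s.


Radius R = 123/2 = 61.5 nm = 6.15e-08 m
D = kB*T / (6*pi*eta*R)
D = 1.381e-23 * 308 / (6 * pi * 0.00105 * 6.15e-08)
D = 3.49445e-12 m^2/s = 3.494 um^2/s

3.494


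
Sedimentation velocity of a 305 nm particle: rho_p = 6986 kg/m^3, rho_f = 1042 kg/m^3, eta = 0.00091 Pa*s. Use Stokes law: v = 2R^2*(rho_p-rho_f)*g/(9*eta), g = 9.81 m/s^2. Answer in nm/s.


Radius R = 305/2 nm = 1.525e-07 m
Density difference = 6986 - 1042 = 5944 kg/m^3
v = 2 * R^2 * (rho_p - rho_f) * g / (9 * eta)
v = 2 * (1.525e-07)^2 * 5944 * 9.81 / (9 * 0.00091)
v = 3.31157e-07 m/s = 331.1567 nm/s

331.1567


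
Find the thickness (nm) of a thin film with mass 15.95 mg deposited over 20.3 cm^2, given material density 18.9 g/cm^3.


Convert: m = 15.95 mg = 1.5950e-05 kg, A = 20.3 cm^2 = 2.0300e-03 m^2, rho = 18.9 g/cm^3 = 18900 kg/m^3
t = m / (A * rho)
t = 1.5950e-05 / (2.0300e-03 * 18900)
t = 4.1572e-07 m = 415.7 nm

415.7


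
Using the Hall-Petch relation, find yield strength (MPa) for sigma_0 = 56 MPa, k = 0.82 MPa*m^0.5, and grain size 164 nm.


d = 164 nm = 1.64e-07 m
sqrt(d) = 0.0004049691
Hall-Petch contribution = k / sqrt(d) = 0.82 / 0.0004049691 = 2024.8 MPa
sigma = sigma_0 + k/sqrt(d) = 56 + 2024.8 = 2080.8 MPa

2080.8


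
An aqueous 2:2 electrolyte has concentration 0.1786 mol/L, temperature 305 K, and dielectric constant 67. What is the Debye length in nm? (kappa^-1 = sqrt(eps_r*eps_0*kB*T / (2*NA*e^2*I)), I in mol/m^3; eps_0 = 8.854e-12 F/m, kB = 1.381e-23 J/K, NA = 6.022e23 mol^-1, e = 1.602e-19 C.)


Ionic strength I = 0.1786 * 2^2 * 1000 = 714.4 mol/m^3
kappa^-1 = sqrt(67 * 8.854e-12 * 1.381e-23 * 305 / (2 * 6.022e23 * (1.602e-19)^2 * 714.4))
kappa^-1 = 0.336 nm

0.336


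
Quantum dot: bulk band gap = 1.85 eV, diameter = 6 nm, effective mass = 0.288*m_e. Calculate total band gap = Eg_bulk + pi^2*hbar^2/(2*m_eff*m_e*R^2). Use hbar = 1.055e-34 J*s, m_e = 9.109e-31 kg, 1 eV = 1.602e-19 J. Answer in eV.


Radius R = 6/2 nm = 3e-09 m
Confinement energy dE = pi^2 * hbar^2 / (2 * m_eff * m_e * R^2)
dE = pi^2 * (1.055e-34)^2 / (2 * 0.288 * 9.109e-31 * (3e-09)^2) J, divided by 1.602e-19 J/eV
dE = 0.1452 eV
Total band gap = E_g(bulk) + dE = 1.85 + 0.1452 = 1.9952 eV

1.9952


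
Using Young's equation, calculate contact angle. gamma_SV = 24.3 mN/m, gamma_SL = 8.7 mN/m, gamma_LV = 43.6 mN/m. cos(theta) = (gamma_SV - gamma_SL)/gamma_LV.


cos(theta) = (gamma_SV - gamma_SL) / gamma_LV
cos(theta) = (24.3 - 8.7) / 43.6
cos(theta) = 0.357798
theta = arccos(0.357798) = 69.03 degrees

69.03


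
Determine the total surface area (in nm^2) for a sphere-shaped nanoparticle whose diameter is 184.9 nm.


Radius r = 184.9/2 = 92.45 nm
Surface area SA = 4 * pi * r^2
SA = 4 * pi * (92.45)^2
SA = 107404.8 nm^2

107404.8


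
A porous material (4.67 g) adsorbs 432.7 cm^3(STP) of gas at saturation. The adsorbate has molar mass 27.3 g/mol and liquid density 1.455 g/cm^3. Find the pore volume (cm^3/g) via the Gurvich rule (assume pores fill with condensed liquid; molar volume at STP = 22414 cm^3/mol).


Moles adsorbed n = V_ads / 22414 = 432.7 / 22414 = 1.930490e-02 mol
Liquid volume V_liq = n * M / rho_liq = 1.930490e-02 * 27.3 / 1.455 = 0.36222 cm^3
Specific pore volume V_pore = V_liq / m_sample = 0.36222 / 4.67
V_pore = 0.0776 cm^3/g

0.0776


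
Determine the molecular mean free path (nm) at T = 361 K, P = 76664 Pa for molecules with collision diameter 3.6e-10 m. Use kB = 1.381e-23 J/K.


Mean free path: lambda = kB*T / (sqrt(2) * pi * d^2 * P)
lambda = 1.381e-23 * 361 / (sqrt(2) * pi * (3.6e-10)^2 * 76664)
lambda = 1.12938e-07 m
lambda = 112.94 nm

112.94


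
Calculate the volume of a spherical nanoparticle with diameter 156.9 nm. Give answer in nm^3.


Radius r = 156.9/2 = 78.45 nm
Volume V = (4/3) * pi * r^3
V = (4/3) * pi * (78.45)^3
V = 2022401.85 nm^3

2022401.85


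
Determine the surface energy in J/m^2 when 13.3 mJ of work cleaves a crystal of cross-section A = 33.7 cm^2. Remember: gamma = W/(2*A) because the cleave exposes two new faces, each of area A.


Convert: A = 33.7 cm^2 = 0.00337 m^2, W = 13.3 mJ = 0.0133 J
Cleaving exposes two faces of area A, so total new surface = 2*A and gamma = W / (2*A)
gamma = 0.0133 / (2 * 0.00337)
gamma = 1.973 J/m^2

1.973


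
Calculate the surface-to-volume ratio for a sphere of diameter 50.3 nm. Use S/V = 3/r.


Radius r = 50.3/2 = 25.15 nm
S/V = 3 / r = 3 / 25.15
S/V = 0.1193 nm^-1

0.1193


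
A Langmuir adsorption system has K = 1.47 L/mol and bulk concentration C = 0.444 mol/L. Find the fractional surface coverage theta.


Langmuir isotherm: theta = K*C / (1 + K*C)
K*C = 1.47 * 0.444 = 0.65268
theta = 0.65268 / (1 + 0.65268) = 0.65268 / 1.65268
theta = 0.3949

0.3949


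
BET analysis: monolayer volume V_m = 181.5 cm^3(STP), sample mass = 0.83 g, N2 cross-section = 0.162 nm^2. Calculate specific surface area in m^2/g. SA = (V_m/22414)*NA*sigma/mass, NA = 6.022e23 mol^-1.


Number of moles in monolayer = V_m / 22414 = 181.5 / 22414 = 0.00809762
Number of molecules = moles * NA = 0.00809762 * 6.022e23
SA = molecules * sigma / mass
SA = (181.5 / 22414) * 6.022e23 * 0.162e-18 / 0.83
SA = 951.8 m^2/g

951.8


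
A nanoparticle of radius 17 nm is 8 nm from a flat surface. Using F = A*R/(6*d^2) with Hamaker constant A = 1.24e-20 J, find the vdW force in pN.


Convert to SI: R = 17 nm = 1.7e-08 m, d = 8 nm = 8e-09 m
F = A * R / (6 * d^2)
F = 1.24e-20 * 1.7e-08 / (6 * (8e-09)^2)
F = 5.48958e-13 N = 0.549 pN

0.549


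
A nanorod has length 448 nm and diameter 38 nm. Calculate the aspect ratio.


Aspect ratio AR = length / diameter
AR = 448 / 38
AR = 11.79

11.79


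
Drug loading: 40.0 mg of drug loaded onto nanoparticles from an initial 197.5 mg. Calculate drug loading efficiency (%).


Drug loading efficiency = (drug loaded / drug initial) * 100
DLE = 40.0 / 197.5 * 100
DLE = 0.2025 * 100
DLE = 20.25%

20.25


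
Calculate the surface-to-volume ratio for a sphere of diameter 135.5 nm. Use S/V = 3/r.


Radius r = 135.5/2 = 67.75 nm
S/V = 3 / r = 3 / 67.75
S/V = 0.0443 nm^-1

0.0443


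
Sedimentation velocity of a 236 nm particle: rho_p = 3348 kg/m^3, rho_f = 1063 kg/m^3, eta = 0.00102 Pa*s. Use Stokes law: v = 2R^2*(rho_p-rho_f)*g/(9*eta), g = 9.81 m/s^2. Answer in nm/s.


Radius R = 236/2 nm = 1.18e-07 m
Density difference = 3348 - 1063 = 2285 kg/m^3
v = 2 * R^2 * (rho_p - rho_f) * g / (9 * eta)
v = 2 * (1.18e-07)^2 * 2285 * 9.81 / (9 * 0.00102)
v = 6.79996e-08 m/s = 67.9996 nm/s

67.9996


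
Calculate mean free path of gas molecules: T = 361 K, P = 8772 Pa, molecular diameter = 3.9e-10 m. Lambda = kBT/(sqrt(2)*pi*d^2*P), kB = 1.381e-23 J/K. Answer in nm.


Mean free path: lambda = kB*T / (sqrt(2) * pi * d^2 * P)
lambda = 1.381e-23 * 361 / (sqrt(2) * pi * (3.9e-10)^2 * 8772)
lambda = 8.41024e-07 m
lambda = 841.02 nm

841.02


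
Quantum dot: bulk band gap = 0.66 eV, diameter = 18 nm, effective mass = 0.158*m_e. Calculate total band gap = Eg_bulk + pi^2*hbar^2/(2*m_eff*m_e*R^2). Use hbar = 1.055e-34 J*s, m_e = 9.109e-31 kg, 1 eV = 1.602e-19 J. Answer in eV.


Radius R = 18/2 nm = 9e-09 m
Confinement energy dE = pi^2 * hbar^2 / (2 * m_eff * m_e * R^2)
dE = pi^2 * (1.055e-34)^2 / (2 * 0.158 * 9.109e-31 * (9e-09)^2) J, divided by 1.602e-19 J/eV
dE = 0.0294 eV
Total band gap = E_g(bulk) + dE = 0.66 + 0.0294 = 0.6894 eV

0.6894


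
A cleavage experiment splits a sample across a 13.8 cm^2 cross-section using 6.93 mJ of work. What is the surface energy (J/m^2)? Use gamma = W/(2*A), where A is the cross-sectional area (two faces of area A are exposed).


Convert: A = 13.8 cm^2 = 0.00138 m^2, W = 6.93 mJ = 0.00693 J
Cleaving exposes two faces of area A, so total new surface = 2*A and gamma = W / (2*A)
gamma = 0.00693 / (2 * 0.00138)
gamma = 2.511 J/m^2

2.511


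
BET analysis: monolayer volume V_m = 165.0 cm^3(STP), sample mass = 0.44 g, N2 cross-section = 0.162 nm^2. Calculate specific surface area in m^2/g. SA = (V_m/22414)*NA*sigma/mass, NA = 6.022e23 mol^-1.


Number of moles in monolayer = V_m / 22414 = 165.0 / 22414 = 0.00736147
Number of molecules = moles * NA = 0.00736147 * 6.022e23
SA = molecules * sigma / mass
SA = (165.0 / 22414) * 6.022e23 * 0.162e-18 / 0.44
SA = 1632.2 m^2/g

1632.2


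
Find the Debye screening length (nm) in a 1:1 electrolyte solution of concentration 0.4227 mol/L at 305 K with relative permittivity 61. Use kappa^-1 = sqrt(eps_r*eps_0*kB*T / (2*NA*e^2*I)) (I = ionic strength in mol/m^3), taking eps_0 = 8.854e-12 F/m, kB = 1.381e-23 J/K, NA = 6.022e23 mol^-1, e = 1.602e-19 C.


Ionic strength I = 0.4227 * 1^2 * 1000 = 422.7 mol/m^3
kappa^-1 = sqrt(61 * 8.854e-12 * 1.381e-23 * 305 / (2 * 6.022e23 * (1.602e-19)^2 * 422.7))
kappa^-1 = 0.417 nm

0.417


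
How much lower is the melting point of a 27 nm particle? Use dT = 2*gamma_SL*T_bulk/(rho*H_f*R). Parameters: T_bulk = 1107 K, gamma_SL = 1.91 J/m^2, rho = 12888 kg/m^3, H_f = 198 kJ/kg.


Radius R = 27/2 = 13.5 nm = 1.35e-08 m
Convert H_f = 198 kJ/kg = 198000 J/kg
dT = 2 * gamma_SL * T_bulk / (rho * H_f * R)
dT = 2 * 1.91 * 1107 / (12888 * 198000 * 1.35e-08)
dT = 122.8 K

122.8


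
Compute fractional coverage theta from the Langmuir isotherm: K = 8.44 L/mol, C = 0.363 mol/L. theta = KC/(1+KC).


Langmuir isotherm: theta = K*C / (1 + K*C)
K*C = 8.44 * 0.363 = 3.06372
theta = 3.06372 / (1 + 3.06372) = 3.06372 / 4.06372
theta = 0.7539

0.7539


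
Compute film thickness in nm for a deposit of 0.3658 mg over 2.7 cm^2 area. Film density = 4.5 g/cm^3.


Convert: m = 0.3658 mg = 3.6580e-07 kg, A = 2.7 cm^2 = 2.7000e-04 m^2, rho = 4.5 g/cm^3 = 4500 kg/m^3
t = m / (A * rho)
t = 3.6580e-07 / (2.7000e-04 * 4500)
t = 3.0107e-07 m = 301.1 nm

301.1


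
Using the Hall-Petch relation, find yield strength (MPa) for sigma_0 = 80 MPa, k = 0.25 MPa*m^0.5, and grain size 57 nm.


d = 57 nm = 5.7e-08 m
sqrt(d) = 0.0002387467
Hall-Petch contribution = k / sqrt(d) = 0.25 / 0.0002387467 = 1047.1 MPa
sigma = sigma_0 + k/sqrt(d) = 80 + 1047.1 = 1127.1 MPa

1127.1


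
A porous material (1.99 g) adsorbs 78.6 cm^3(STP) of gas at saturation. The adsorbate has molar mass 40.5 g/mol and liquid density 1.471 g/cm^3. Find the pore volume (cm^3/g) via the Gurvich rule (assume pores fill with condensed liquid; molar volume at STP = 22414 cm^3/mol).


Moles adsorbed n = V_ads / 22414 = 78.6 / 22414 = 3.506737e-03 mol
Liquid volume V_liq = n * M / rho_liq = 3.506737e-03 * 40.5 / 1.471 = 0.09655 cm^3
Specific pore volume V_pore = V_liq / m_sample = 0.09655 / 1.99
V_pore = 0.0485 cm^3/g

0.0485


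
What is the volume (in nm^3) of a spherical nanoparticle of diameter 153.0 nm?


Radius r = 153.0/2 = 76.5 nm
Volume V = (4/3) * pi * r^3
V = (4/3) * pi * (76.5)^3
V = 1875309.33 nm^3

1875309.33


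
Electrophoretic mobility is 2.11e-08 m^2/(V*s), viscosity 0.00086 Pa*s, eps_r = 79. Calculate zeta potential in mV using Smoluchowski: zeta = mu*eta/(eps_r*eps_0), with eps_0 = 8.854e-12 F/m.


Smoluchowski equation: zeta = mu * eta / (eps_r * eps_0)
zeta = 2.11e-08 * 0.00086 / (79 * 8.854e-12)
zeta = 0.025943 V = 25.94 mV

25.94


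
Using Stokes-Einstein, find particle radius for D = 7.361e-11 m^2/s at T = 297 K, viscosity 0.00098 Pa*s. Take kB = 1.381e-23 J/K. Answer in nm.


Stokes-Einstein: R = kB*T / (6*pi*eta*D)
R = 1.381e-23 * 297 / (6 * pi * 0.00098 * 7.361e-11)
R = 3.01638e-09 m = 3.02 nm

3.02


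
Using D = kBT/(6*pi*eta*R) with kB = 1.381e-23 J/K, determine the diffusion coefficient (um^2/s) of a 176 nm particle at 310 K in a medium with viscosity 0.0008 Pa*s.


Radius R = 176/2 = 88 nm = 8.8e-08 m
D = kB*T / (6*pi*eta*R)
D = 1.381e-23 * 310 / (6 * pi * 0.0008 * 8.8e-08)
D = 3.22613e-12 m^2/s = 3.226 um^2/s

3.226


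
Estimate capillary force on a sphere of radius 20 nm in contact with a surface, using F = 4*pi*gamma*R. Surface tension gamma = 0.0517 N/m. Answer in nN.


Convert radius: R = 20 nm = 2e-08 m
F = 4 * pi * gamma * R
F = 4 * pi * 0.0517 * 2e-08
F = 1.29936e-08 N = 12.9936 nN

12.9936


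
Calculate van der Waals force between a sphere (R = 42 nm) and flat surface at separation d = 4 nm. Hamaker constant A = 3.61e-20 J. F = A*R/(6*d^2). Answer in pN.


Convert to SI: R = 42 nm = 4.2e-08 m, d = 4 nm = 4e-09 m
F = A * R / (6 * d^2)
F = 3.61e-20 * 4.2e-08 / (6 * (4e-09)^2)
F = 1.57938e-11 N = 15.794 pN

15.794


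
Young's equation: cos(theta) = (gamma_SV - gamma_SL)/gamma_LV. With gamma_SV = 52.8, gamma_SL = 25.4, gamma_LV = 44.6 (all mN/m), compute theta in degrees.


cos(theta) = (gamma_SV - gamma_SL) / gamma_LV
cos(theta) = (52.8 - 25.4) / 44.6
cos(theta) = 0.61435
theta = arccos(0.61435) = 52.1 degrees

52.1


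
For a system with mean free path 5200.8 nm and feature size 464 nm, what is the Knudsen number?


Knudsen number Kn = lambda / L
Kn = 5200.8 / 464
Kn = 11.2086

11.2086


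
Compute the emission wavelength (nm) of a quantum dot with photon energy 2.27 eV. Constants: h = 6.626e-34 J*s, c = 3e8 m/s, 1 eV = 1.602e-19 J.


Convert energy: E = 2.27 eV = 2.27 * 1.602e-19 = 3.63654e-19 J
lambda = h*c / E = 6.626e-34 * 3e8 / 3.63654e-19
lambda = 5.46618e-07 m = 546.6 nm

546.6


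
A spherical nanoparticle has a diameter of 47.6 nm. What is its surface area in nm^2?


Radius r = 47.6/2 = 23.8 nm
Surface area SA = 4 * pi * r^2
SA = 4 * pi * (23.8)^2
SA = 7118.09 nm^2

7118.09


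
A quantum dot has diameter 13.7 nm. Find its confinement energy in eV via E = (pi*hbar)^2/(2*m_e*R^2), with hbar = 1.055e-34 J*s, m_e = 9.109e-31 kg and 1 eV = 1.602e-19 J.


Radius R = 13.7/2 = 6.85 nm = 6.85e-09 m
E = (pi * 1.055e-34)^2 / (2 * 9.109e-31 * (6.85e-09)^2)
E(J) = 1.28506e-21
E = E(J) / 1.602e-19 = 0.008 eV

0.008


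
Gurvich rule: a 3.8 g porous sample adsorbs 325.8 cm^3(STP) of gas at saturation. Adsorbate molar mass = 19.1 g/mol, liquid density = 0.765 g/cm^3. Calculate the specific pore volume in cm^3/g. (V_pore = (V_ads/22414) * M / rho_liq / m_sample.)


Moles adsorbed n = V_ads / 22414 = 325.8 / 22414 = 1.453556e-02 mol
Liquid volume V_liq = n * M / rho_liq = 1.453556e-02 * 19.1 / 0.765 = 0.36291 cm^3
Specific pore volume V_pore = V_liq / m_sample = 0.36291 / 3.8
V_pore = 0.0955 cm^3/g

0.0955


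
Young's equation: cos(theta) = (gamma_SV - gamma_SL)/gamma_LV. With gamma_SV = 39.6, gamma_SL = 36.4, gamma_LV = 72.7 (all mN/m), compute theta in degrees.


cos(theta) = (gamma_SV - gamma_SL) / gamma_LV
cos(theta) = (39.6 - 36.4) / 72.7
cos(theta) = 0.044017
theta = arccos(0.044017) = 87.48 degrees

87.48


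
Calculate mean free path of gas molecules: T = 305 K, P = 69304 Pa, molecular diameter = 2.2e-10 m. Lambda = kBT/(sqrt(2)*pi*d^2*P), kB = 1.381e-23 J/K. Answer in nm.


Mean free path: lambda = kB*T / (sqrt(2) * pi * d^2 * P)
lambda = 1.381e-23 * 305 / (sqrt(2) * pi * (2.2e-10)^2 * 69304)
lambda = 2.82634e-07 m
lambda = 282.63 nm

282.63


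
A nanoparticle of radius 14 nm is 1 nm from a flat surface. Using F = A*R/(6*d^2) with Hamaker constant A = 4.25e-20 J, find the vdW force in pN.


Convert to SI: R = 14 nm = 1.4e-08 m, d = 1 nm = 1e-09 m
F = A * R / (6 * d^2)
F = 4.25e-20 * 1.4e-08 / (6 * (1e-09)^2)
F = 9.91667e-11 N = 99.167 pN

99.167


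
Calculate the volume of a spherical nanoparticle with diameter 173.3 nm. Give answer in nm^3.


Radius r = 173.3/2 = 86.65 nm
Volume V = (4/3) * pi * r^3
V = (4/3) * pi * (86.65)^3
V = 2725174.46 nm^3

2725174.46


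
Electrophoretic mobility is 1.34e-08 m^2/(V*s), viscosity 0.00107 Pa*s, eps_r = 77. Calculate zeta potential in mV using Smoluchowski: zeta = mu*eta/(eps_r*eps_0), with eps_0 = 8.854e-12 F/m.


Smoluchowski equation: zeta = mu * eta / (eps_r * eps_0)
zeta = 1.34e-08 * 0.00107 / (77 * 8.854e-12)
zeta = 0.021031 V = 21.03 mV

21.03
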